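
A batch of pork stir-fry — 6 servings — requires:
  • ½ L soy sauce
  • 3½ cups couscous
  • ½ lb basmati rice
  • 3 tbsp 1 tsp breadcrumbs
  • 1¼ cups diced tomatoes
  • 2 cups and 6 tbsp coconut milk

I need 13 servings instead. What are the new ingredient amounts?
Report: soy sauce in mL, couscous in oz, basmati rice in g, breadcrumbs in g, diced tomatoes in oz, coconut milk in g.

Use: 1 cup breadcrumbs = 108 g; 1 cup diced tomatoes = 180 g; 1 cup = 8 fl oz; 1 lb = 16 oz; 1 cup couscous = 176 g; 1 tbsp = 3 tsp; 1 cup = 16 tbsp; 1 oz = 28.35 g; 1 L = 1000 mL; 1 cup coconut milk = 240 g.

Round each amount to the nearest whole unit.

soy sauce: 1083 mL; couscous: 47 oz; basmati rice: 491 g; breadcrumbs: 49 g; diced tomatoes: 17 oz; coconut milk: 1235 g

Scaling factor: 13/6.
soy sauce: 0.5 L × 13/6 × 1000 mL/L ≈ 1083 mL
couscous: 3.5 cup × 13/6 × 176 g/cup ÷ 28.35 g/oz ≈ 47 oz
basmati rice: 0.5 lb × 13/6 × 16 oz/lb × 28.35 g/oz ≈ 491 g
breadcrumbs: (3 tbsp + 1 tsp = 10/3 tbsp) × 13/6 ÷ 16 tbsp/cup × 108 g/cup ≈ 49 g
diced tomatoes: 1.25 cup × 13/6 × 180 g/cup ÷ 28.35 g/oz ≈ 17 oz
coconut milk: (2 cup + 6 tbsp = 2.375 cup) × 13/6 × 240 g/cup = 1235 g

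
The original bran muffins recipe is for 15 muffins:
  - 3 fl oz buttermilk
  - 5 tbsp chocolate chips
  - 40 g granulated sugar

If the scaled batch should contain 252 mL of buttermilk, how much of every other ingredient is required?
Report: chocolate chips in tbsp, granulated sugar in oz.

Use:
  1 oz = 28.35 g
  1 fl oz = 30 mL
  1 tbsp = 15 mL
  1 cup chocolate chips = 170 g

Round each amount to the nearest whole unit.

The original recipe has 90 mL of buttermilk, so the scaling factor is 252 ÷ 90 = 14/5 = 2.8.
chocolate chips: 5 tbsp × 14/5 = 14 tbsp
granulated sugar: 40 g × 14/5 ÷ 28.35 g/oz ≈ 4 oz

chocolate chips: 14 tbsp; granulated sugar: 4 oz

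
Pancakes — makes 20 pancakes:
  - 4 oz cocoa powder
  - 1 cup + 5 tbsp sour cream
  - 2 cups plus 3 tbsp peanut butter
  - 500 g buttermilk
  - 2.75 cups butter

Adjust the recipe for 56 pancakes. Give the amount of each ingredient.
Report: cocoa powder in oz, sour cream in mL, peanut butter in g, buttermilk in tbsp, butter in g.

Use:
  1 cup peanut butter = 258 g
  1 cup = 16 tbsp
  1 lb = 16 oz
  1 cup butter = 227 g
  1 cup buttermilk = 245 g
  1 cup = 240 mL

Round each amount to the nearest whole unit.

Scaling factor: 56/20 = 14/5 = 2.8.
cocoa powder: 4 oz × 14/5 ≈ 11 oz
sour cream: (1 cup + 5 tbsp = 1.3125 cup) × 14/5 × 240 mL/cup = 882 mL
peanut butter: (2 cup + 3 tbsp = 2.1875 cup) × 14/5 × 258 g/cup ≈ 1580 g
buttermilk: 500 g × 14/5 ÷ 245 g/cup × 16 tbsp/cup ≈ 91 tbsp
butter: 2.75 cup × 14/5 × 227 g/cup ≈ 1748 g

cocoa powder: 11 oz; sour cream: 882 mL; peanut butter: 1580 g; buttermilk: 91 tbsp; butter: 1748 g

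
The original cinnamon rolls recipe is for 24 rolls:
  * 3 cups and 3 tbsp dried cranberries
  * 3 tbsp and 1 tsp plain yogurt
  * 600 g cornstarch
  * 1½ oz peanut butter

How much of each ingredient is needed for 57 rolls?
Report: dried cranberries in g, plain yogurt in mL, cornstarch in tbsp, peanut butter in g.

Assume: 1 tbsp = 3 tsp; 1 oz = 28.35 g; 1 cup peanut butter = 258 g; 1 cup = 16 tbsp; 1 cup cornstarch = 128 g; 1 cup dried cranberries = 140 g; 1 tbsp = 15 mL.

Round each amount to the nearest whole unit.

dried cranberries: 1060 g; plain yogurt: 119 mL; cornstarch: 178 tbsp; peanut butter: 101 g

Scaling factor: 57/24 = 19/8 = 2.375.
dried cranberries: (3 cup + 3 tbsp = 3.1875 cup) × 19/8 × 140 g/cup ≈ 1060 g
plain yogurt: (3 tbsp + 1 tsp = 10/3 tbsp) × 19/8 × 15 mL/tbsp ≈ 119 mL
cornstarch: 600 g × 19/8 ÷ 128 g/cup × 16 tbsp/cup ≈ 178 tbsp
peanut butter: 1.5 oz × 19/8 × 28.35 g/oz ≈ 101 g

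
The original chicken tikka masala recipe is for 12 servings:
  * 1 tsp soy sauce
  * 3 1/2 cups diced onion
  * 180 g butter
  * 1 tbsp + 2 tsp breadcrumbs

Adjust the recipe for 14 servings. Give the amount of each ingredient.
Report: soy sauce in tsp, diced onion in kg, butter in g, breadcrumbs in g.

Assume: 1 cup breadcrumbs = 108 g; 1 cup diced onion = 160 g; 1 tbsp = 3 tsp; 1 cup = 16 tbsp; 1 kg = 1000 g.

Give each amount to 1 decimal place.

Scaling factor: 14/12 = 7/6.
soy sauce: 1 tsp × 7/6 ≈ 1.2 tsp
diced onion: 3.5 cup × 7/6 × 160 g/cup ÷ 1000 g/kg ≈ 0.7 kg
butter: 180 g × 7/6 = 210.0 g
breadcrumbs: (1 tbsp + 2 tsp = 5/3 tbsp) × 7/6 ÷ 16 tbsp/cup × 108 g/cup ≈ 13.1 g

soy sauce: 1.2 tsp; diced onion: 0.7 kg; butter: 210.0 g; breadcrumbs: 13.1 g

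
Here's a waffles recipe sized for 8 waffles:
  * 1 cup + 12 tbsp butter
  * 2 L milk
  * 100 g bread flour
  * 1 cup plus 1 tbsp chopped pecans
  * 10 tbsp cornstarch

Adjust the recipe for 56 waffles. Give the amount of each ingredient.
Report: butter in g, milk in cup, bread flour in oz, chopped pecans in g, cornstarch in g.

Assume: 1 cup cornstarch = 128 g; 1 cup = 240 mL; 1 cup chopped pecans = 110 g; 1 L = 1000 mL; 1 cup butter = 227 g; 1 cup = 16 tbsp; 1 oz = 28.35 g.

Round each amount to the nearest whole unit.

Scaling factor: 56/8 = 7.
butter: (1 cup + 12 tbsp = 1.75 cup) × 7 × 227 g/cup ≈ 2781 g
milk: 2 L × 7 × 1000 mL/L ÷ 240 mL/cup ≈ 58 cup
bread flour: 100 g × 7 ÷ 28.35 g/oz ≈ 25 oz
chopped pecans: (1 cup + 1 tbsp = 1.0625 cup) × 7 × 110 g/cup ≈ 818 g
cornstarch: 10 tbsp × 7 ÷ 16 tbsp/cup × 128 g/cup = 560 g

butter: 2781 g; milk: 58 cup; bread flour: 25 oz; chopped pecans: 818 g; cornstarch: 560 g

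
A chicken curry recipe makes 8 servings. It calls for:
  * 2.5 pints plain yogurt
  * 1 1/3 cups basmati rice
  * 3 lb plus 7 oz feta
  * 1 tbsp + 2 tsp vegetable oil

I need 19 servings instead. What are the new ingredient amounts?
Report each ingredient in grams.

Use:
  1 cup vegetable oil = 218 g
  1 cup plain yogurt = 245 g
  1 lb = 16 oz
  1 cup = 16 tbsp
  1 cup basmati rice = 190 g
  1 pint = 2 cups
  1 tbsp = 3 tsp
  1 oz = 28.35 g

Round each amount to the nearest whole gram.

plain yogurt: 2909 g; basmati rice: 602 g; feta: 3703 g; vegetable oil: 54 g

Scaling factor: 19/8 = 2.375.
plain yogurt: 2.5 pint × 19/8 × 2 cup/pint × 245 g/cup ≈ 2909 g
basmati rice: 4/3 cup × 19/8 × 190 g/cup ≈ 602 g
feta: (3 lb + 7 oz = 3.4375 lb) × 19/8 × 16 oz/lb × 28.35 g/oz ≈ 3703 g
vegetable oil: (1 tbsp + 2 tsp = 5/3 tbsp) × 19/8 ÷ 16 tbsp/cup × 218 g/cup ≈ 54 g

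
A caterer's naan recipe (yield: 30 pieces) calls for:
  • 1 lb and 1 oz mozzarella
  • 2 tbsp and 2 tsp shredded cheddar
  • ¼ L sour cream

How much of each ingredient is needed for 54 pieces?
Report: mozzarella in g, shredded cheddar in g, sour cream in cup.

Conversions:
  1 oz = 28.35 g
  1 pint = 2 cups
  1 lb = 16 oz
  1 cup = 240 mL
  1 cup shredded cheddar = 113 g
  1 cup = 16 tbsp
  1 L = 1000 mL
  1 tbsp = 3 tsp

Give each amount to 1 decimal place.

Scaling factor: 54/30 = 9/5 = 1.8.
mozzarella: (1 lb + 1 oz = 1.0625 lb) × 9/5 × 16 oz/lb × 28.35 g/oz ≈ 867.5 g
shredded cheddar: (2 tbsp + 2 tsp = 8/3 tbsp) × 9/5 ÷ 16 tbsp/cup × 113 g/cup = 33.9 g
sour cream: 0.25 L × 9/5 × 1000 mL/L ÷ 240 mL/cup ≈ 1.9 cup

mozzarella: 867.5 g; shredded cheddar: 33.9 g; sour cream: 1.9 cup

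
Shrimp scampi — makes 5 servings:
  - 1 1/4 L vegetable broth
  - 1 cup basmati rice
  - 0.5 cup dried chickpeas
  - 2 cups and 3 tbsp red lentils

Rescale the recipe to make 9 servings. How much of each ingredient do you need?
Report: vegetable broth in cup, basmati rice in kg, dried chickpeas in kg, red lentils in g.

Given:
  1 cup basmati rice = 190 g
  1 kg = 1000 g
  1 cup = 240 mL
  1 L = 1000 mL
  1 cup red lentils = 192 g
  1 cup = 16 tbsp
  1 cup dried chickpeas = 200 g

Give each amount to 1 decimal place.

vegetable broth: 9.4 cup; basmati rice: 0.3 kg; dried chickpeas: 0.2 kg; red lentils: 756.0 g

Scaling factor: 9/5 = 1.8.
vegetable broth: 1.25 L × 9/5 × 1000 mL/L ÷ 240 mL/cup ≈ 9.4 cup
basmati rice: 1 cup × 9/5 × 190 g/cup ÷ 1000 g/kg ≈ 0.3 kg
dried chickpeas: 0.5 cup × 9/5 × 200 g/cup ÷ 1000 g/kg ≈ 0.2 kg
red lentils: (2 cup + 3 tbsp = 2.1875 cup) × 9/5 × 192 g/cup = 756.0 g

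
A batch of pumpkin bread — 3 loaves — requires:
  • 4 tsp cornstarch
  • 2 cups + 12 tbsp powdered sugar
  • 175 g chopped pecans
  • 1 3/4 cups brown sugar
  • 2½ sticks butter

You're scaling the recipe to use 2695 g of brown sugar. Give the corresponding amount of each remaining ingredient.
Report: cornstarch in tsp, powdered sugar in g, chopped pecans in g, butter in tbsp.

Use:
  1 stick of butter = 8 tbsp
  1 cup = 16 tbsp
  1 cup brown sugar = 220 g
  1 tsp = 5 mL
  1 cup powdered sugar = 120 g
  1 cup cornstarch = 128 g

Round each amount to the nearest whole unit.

cornstarch: 28 tsp; powdered sugar: 2310 g; chopped pecans: 1225 g; butter: 140 tbsp

The original recipe has 385 g of brown sugar, so the scaling factor is 2695 ÷ 385 = 7.
cornstarch: 4 tsp × 7 = 28 tsp
powdered sugar: (2 cup + 12 tbsp = 2.75 cup) × 7 × 120 g/cup = 2310 g
chopped pecans: 175 g × 7 = 1225 g
butter: 2.5 stick × 7 × 8 tbsp/stick = 140 tbsp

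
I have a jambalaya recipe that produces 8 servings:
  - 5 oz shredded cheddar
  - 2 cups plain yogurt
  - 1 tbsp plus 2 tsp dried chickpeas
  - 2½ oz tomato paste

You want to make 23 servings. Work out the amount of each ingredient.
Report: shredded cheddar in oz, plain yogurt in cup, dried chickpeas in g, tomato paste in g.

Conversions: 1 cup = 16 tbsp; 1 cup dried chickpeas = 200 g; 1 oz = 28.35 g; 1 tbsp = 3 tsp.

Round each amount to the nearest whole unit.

Scaling factor: 23/8 = 2.875.
shredded cheddar: 5 oz × 23/8 ≈ 14 oz
plain yogurt: 2 cup × 23/8 ≈ 6 cup
dried chickpeas: (1 tbsp + 2 tsp = 5/3 tbsp) × 23/8 ÷ 16 tbsp/cup × 200 g/cup ≈ 60 g
tomato paste: 2.5 oz × 23/8 × 28.35 g/oz ≈ 204 g

shredded cheddar: 14 oz; plain yogurt: 6 cup; dried chickpeas: 60 g; tomato paste: 204 g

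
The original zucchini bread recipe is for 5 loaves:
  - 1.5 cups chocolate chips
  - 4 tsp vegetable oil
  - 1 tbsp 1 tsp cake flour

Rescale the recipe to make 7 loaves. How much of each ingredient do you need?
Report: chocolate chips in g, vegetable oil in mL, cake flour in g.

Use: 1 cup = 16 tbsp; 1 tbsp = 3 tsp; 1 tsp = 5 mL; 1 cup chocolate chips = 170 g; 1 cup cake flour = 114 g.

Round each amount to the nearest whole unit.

Scaling factor: 7/5 = 1.4.
chocolate chips: 1.5 cup × 7/5 × 170 g/cup = 357 g
vegetable oil: 4 tsp × 7/5 × 5 mL/tsp = 28 mL
cake flour: (1 tbsp + 1 tsp = 4/3 tbsp) × 7/5 ÷ 16 tbsp/cup × 114 g/cup ≈ 13 g

chocolate chips: 357 g; vegetable oil: 28 mL; cake flour: 13 g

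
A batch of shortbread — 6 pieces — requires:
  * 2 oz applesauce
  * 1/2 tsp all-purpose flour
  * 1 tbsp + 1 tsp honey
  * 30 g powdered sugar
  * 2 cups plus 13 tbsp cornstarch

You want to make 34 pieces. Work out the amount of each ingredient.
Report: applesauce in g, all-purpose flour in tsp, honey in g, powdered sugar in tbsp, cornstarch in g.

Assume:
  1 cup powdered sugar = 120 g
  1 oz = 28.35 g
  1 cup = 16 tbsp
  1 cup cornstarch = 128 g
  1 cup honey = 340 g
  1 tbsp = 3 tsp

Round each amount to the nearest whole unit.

Scaling factor: 34/6 = 17/3.
applesauce: 2 oz × 17/3 × 28.35 g/oz ≈ 321 g
all-purpose flour: 0.5 tsp × 17/3 ≈ 3 tsp
honey: (1 tbsp + 1 tsp = 4/3 tbsp) × 17/3 ÷ 16 tbsp/cup × 340 g/cup ≈ 161 g
powdered sugar: 30 g × 17/3 ÷ 120 g/cup × 16 tbsp/cup ≈ 23 tbsp
cornstarch: (2 cup + 13 tbsp = 2.8125 cup) × 17/3 × 128 g/cup = 2040 g

applesauce: 321 g; all-purpose flour: 3 tsp; honey: 161 g; powdered sugar: 23 tbsp; cornstarch: 2040 g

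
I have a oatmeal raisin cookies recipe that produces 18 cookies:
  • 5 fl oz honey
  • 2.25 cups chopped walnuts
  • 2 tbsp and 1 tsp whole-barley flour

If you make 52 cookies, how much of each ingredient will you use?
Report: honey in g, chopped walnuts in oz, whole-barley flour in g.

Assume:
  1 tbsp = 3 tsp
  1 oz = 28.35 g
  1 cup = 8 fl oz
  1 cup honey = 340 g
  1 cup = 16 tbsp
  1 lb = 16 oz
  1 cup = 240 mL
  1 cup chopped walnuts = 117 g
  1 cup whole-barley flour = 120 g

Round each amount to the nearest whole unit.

honey: 614 g; chopped walnuts: 27 oz; whole-barley flour: 51 g

Scaling factor: 52/18 = 26/9.
honey: 5 fl oz × 26/9 ÷ 8 fl oz/cup × 340 g/cup ≈ 614 g
chopped walnuts: 2.25 cup × 26/9 × 117 g/cup ÷ 28.35 g/oz ≈ 27 oz
whole-barley flour: (2 tbsp + 1 tsp = 7/3 tbsp) × 26/9 ÷ 16 tbsp/cup × 120 g/cup ≈ 51 g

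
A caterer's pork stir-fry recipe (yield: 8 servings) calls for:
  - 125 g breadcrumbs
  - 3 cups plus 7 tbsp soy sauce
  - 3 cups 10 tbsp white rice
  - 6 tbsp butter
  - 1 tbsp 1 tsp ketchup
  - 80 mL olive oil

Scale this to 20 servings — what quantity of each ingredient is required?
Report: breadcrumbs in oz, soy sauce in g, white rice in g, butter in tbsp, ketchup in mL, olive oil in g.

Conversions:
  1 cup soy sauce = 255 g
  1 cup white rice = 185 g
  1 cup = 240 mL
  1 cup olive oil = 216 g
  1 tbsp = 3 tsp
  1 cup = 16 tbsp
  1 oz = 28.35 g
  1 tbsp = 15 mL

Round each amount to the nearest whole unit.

breadcrumbs: 11 oz; soy sauce: 2191 g; white rice: 1677 g; butter: 15 tbsp; ketchup: 50 mL; olive oil: 180 g

Scaling factor: 20/8 = 5/2 = 2.5.
breadcrumbs: 125 g × 5/2 ÷ 28.35 g/oz ≈ 11 oz
soy sauce: (3 cup + 7 tbsp = 3.4375 cup) × 5/2 × 255 g/cup ≈ 2191 g
white rice: (3 cup + 10 tbsp = 3.625 cup) × 5/2 × 185 g/cup ≈ 1677 g
butter: 6 tbsp × 5/2 = 15 tbsp
ketchup: (1 tbsp + 1 tsp = 4/3 tbsp) × 5/2 × 15 mL/tbsp = 50 mL
olive oil: 80 mL × 5/2 ÷ 240 mL/cup × 216 g/cup = 180 g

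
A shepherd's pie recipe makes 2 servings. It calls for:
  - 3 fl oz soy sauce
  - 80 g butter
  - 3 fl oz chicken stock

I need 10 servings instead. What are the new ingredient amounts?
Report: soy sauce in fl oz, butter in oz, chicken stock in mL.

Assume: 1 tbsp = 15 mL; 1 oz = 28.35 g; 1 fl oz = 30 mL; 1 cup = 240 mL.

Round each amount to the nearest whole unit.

Scaling factor: 10/2 = 5.
soy sauce: 3 fl oz × 5 = 15 fl oz
butter: 80 g × 5 ÷ 28.35 g/oz ≈ 14 oz
chicken stock: 3 fl oz × 5 × 30 mL/fl oz = 450 mL

soy sauce: 15 fl oz; butter: 14 oz; chicken stock: 450 mL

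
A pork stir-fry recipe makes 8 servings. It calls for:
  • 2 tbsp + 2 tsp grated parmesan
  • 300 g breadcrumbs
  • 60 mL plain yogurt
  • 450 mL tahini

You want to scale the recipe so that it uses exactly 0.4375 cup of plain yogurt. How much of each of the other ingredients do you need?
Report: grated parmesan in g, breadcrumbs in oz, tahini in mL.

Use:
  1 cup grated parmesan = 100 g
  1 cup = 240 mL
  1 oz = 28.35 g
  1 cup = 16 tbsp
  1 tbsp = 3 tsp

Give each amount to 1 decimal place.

The original recipe has 0.25 cup of plain yogurt, so the scaling factor is 0.4375 ÷ 0.25 = 7/4 = 1.75.
grated parmesan: (2 tbsp + 2 tsp = 8/3 tbsp) × 7/4 ÷ 16 tbsp/cup × 100 g/cup ≈ 29.2 g
breadcrumbs: 300 g × 7/4 ÷ 28.35 g/oz ≈ 18.5 oz
tahini: 450 mL × 7/4 = 787.5 mL

grated parmesan: 29.2 g; breadcrumbs: 18.5 oz; tahini: 787.5 mL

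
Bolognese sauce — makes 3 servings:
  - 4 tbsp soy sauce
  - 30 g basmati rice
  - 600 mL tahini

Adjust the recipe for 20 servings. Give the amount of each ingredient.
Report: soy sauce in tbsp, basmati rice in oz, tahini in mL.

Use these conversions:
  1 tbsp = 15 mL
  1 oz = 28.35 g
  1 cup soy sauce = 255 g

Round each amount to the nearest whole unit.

Scaling factor: 20/3.
soy sauce: 4 tbsp × 20/3 ≈ 27 tbsp
basmati rice: 30 g × 20/3 ÷ 28.35 g/oz ≈ 7 oz
tahini: 600 mL × 20/3 = 4000 mL

soy sauce: 27 tbsp; basmati rice: 7 oz; tahini: 4000 mL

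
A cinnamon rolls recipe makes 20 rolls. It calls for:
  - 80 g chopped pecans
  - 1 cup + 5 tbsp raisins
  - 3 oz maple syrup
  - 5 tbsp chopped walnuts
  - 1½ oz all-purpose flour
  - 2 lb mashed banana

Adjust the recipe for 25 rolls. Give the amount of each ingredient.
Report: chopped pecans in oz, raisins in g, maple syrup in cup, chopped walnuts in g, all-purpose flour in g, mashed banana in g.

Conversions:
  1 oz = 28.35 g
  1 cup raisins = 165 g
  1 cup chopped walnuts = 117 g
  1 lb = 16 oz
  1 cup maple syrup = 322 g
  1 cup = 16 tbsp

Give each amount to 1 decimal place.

chopped pecans: 3.5 oz; raisins: 270.7 g; maple syrup: 0.3 cup; chopped walnuts: 45.7 g; all-purpose flour: 53.2 g; mashed banana: 1134.0 g

Scaling factor: 25/20 = 5/4 = 1.25.
chopped pecans: 80 g × 5/4 ÷ 28.35 g/oz ≈ 3.5 oz
raisins: (1 cup + 5 tbsp = 1.3125 cup) × 5/4 × 165 g/cup ≈ 270.7 g
maple syrup: 3 oz × 5/4 × 28.35 g/oz ÷ 322 g/cup ≈ 0.3 cup
chopped walnuts: 5 tbsp × 5/4 ÷ 16 tbsp/cup × 117 g/cup ≈ 45.7 g
all-purpose flour: 1.5 oz × 5/4 × 28.35 g/oz ≈ 53.2 g
mashed banana: 2 lb × 5/4 × 16 oz/lb × 28.35 g/oz = 1134.0 g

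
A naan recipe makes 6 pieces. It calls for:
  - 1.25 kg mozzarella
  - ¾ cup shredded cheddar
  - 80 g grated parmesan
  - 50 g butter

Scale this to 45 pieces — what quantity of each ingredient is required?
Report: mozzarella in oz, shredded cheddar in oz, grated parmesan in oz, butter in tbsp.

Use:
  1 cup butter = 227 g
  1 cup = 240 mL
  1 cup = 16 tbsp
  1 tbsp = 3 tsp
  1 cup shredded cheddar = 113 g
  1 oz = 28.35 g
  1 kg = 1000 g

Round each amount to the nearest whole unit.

Scaling factor: 45/6 = 15/2 = 7.5.
mozzarella: 1.25 kg × 15/2 × 1000 g/kg ÷ 28.35 g/oz ≈ 331 oz
shredded cheddar: 0.75 cup × 15/2 × 113 g/cup ÷ 28.35 g/oz ≈ 22 oz
grated parmesan: 80 g × 15/2 ÷ 28.35 g/oz ≈ 21 oz
butter: 50 g × 15/2 ÷ 227 g/cup × 16 tbsp/cup ≈ 26 tbsp

mozzarella: 331 oz; shredded cheddar: 22 oz; grated parmesan: 21 oz; butter: 26 tbsp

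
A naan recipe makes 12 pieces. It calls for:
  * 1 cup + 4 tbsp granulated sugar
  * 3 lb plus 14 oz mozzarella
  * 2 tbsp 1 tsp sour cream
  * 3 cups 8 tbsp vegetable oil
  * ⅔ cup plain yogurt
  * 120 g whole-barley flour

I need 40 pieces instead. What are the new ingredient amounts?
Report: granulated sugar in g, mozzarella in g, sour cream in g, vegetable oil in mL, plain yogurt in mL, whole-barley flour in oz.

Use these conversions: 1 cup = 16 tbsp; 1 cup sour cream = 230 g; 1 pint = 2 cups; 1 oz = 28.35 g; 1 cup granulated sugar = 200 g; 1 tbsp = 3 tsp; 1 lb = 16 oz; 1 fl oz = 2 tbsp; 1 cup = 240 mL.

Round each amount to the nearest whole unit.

Scaling factor: 40/12 = 10/3.
granulated sugar: (1 cup + 4 tbsp = 1.25 cup) × 10/3 × 200 g/cup ≈ 833 g
mozzarella: (3 lb + 14 oz = 3.875 lb) × 10/3 × 16 oz/lb × 28.35 g/oz = 5859 g
sour cream: (2 tbsp + 1 tsp = 7/3 tbsp) × 10/3 ÷ 16 tbsp/cup × 230 g/cup ≈ 112 g
vegetable oil: (3 cup + 8 tbsp = 3.5 cup) × 10/3 × 240 mL/cup = 2800 mL
plain yogurt: 2/3 cup × 10/3 × 240 mL/cup ≈ 533 mL
whole-barley flour: 120 g × 10/3 ÷ 28.35 g/oz ≈ 14 oz

granulated sugar: 833 g; mozzarella: 5859 g; sour cream: 112 g; vegetable oil: 2800 mL; plain yogurt: 533 mL; whole-barley flour: 14 oz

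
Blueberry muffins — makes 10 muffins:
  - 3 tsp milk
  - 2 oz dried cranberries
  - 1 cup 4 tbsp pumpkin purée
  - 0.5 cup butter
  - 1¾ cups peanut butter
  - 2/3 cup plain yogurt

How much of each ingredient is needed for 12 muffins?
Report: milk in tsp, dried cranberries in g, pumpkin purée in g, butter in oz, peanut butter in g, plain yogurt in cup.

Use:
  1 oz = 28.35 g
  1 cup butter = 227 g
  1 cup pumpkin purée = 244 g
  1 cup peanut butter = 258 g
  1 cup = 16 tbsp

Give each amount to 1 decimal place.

milk: 3.6 tsp; dried cranberries: 68.0 g; pumpkin purée: 366.0 g; butter: 4.8 oz; peanut butter: 541.8 g; plain yogurt: 0.8 cup

Scaling factor: 12/10 = 6/5 = 1.2.
milk: 3 tsp × 6/5 = 3.6 tsp
dried cranberries: 2 oz × 6/5 × 28.35 g/oz ≈ 68.0 g
pumpkin purée: (1 cup + 4 tbsp = 1.25 cup) × 6/5 × 244 g/cup = 366.0 g
butter: 0.5 cup × 6/5 × 227 g/cup ÷ 28.35 g/oz ≈ 4.8 oz
peanut butter: 1.75 cup × 6/5 × 258 g/cup = 541.8 g
plain yogurt: 2/3 cup × 6/5 = 0.8 cup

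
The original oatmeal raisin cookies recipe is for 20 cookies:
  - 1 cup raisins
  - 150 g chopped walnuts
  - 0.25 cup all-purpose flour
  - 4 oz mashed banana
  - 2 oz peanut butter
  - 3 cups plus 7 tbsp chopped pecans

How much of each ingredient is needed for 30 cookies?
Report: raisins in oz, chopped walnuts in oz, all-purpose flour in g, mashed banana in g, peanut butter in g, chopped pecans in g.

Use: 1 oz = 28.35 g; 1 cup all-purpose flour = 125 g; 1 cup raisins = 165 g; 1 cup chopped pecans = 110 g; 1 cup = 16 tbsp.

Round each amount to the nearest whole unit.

Scaling factor: 30/20 = 3/2 = 1.5.
raisins: 1 cup × 3/2 × 165 g/cup ÷ 28.35 g/oz ≈ 9 oz
chopped walnuts: 150 g × 3/2 ÷ 28.35 g/oz ≈ 8 oz
all-purpose flour: 0.25 cup × 3/2 × 125 g/cup ≈ 47 g
mashed banana: 4 oz × 3/2 × 28.35 g/oz ≈ 170 g
peanut butter: 2 oz × 3/2 × 28.35 g/oz ≈ 85 g
chopped pecans: (3 cup + 7 tbsp = 3.4375 cup) × 3/2 × 110 g/cup ≈ 567 g

raisins: 9 oz; chopped walnuts: 8 oz; all-purpose flour: 47 g; mashed banana: 170 g; peanut butter: 85 g; chopped pecans: 567 g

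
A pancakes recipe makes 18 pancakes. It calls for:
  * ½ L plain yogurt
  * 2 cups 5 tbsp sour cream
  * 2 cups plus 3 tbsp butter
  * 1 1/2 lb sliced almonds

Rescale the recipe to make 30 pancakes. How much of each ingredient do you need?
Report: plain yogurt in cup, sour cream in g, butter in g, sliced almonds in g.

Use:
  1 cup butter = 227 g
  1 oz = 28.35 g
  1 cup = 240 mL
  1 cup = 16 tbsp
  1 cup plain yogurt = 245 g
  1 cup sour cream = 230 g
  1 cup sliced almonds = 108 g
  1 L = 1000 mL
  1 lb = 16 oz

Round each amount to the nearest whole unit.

plain yogurt: 3 cup; sour cream: 886 g; butter: 828 g; sliced almonds: 1134 g

Scaling factor: 30/18 = 5/3.
plain yogurt: 0.5 L × 5/3 × 1000 mL/L ÷ 240 mL/cup ≈ 3 cup
sour cream: (2 cup + 5 tbsp = 2.3125 cup) × 5/3 × 230 g/cup ≈ 886 g
butter: (2 cup + 3 tbsp = 2.1875 cup) × 5/3 × 227 g/cup ≈ 828 g
sliced almonds: 1.5 lb × 5/3 × 16 oz/lb × 28.35 g/oz = 1134 g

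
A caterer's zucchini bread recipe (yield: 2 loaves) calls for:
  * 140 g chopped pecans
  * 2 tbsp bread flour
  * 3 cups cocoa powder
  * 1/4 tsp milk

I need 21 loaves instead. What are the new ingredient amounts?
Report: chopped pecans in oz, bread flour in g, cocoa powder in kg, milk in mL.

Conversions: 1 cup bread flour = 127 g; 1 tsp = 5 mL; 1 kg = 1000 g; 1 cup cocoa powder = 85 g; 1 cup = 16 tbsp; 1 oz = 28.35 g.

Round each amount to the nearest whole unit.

Scaling factor: 21/2 = 10.5.
chopped pecans: 140 g × 21/2 ÷ 28.35 g/oz ≈ 52 oz
bread flour: 2 tbsp × 21/2 ÷ 16 tbsp/cup × 127 g/cup ≈ 167 g
cocoa powder: 3 cup × 21/2 × 85 g/cup ÷ 1000 g/kg ≈ 3 kg
milk: 0.25 tsp × 21/2 × 5 mL/tsp ≈ 13 mL

chopped pecans: 52 oz; bread flour: 167 g; cocoa powder: 3 kg; milk: 13 mL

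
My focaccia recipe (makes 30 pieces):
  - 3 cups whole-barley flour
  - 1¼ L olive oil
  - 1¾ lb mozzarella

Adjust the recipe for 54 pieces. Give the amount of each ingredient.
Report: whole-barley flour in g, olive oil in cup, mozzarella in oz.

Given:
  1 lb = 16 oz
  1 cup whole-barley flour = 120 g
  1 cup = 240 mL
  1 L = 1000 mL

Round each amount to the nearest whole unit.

whole-barley flour: 648 g; olive oil: 9 cup; mozzarella: 50 oz

Scaling factor: 54/30 = 9/5 = 1.8.
whole-barley flour: 3 cup × 9/5 × 120 g/cup = 648 g
olive oil: 1.25 L × 9/5 × 1000 mL/L ÷ 240 mL/cup ≈ 9 cup
mozzarella: 1.75 lb × 9/5 × 16 oz/lb ≈ 50 oz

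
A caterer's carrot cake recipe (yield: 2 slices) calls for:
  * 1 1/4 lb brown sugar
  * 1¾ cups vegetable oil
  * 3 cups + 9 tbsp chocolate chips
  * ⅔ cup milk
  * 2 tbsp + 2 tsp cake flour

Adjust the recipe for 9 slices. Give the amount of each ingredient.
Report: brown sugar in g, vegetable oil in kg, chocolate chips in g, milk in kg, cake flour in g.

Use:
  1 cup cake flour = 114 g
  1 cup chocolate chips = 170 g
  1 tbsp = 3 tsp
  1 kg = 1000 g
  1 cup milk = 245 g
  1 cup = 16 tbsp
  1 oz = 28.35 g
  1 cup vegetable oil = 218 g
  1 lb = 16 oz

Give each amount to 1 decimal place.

Scaling factor: 9/2 = 4.5.
brown sugar: 1.25 lb × 9/2 × 16 oz/lb × 28.35 g/oz = 2551.5 g
vegetable oil: 1.75 cup × 9/2 × 218 g/cup ÷ 1000 g/kg ≈ 1.7 kg
chocolate chips: (3 cup + 9 tbsp = 3.5625 cup) × 9/2 × 170 g/cup ≈ 2725.3 g
milk: 2/3 cup × 9/2 × 245 g/cup ÷ 1000 g/kg ≈ 0.7 kg
cake flour: (2 tbsp + 2 tsp = 8/3 tbsp) × 9/2 ÷ 16 tbsp/cup × 114 g/cup = 85.5 g

brown sugar: 2551.5 g; vegetable oil: 1.7 kg; chocolate chips: 2725.3 g; milk: 0.7 kg; cake flour: 85.5 g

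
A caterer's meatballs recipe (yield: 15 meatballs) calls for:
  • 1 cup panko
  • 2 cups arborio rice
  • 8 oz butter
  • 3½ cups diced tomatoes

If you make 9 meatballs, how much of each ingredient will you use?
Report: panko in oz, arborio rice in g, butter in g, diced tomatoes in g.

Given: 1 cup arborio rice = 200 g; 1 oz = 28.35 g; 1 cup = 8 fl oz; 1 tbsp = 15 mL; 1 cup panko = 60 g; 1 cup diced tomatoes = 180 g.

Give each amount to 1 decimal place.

panko: 1.3 oz; arborio rice: 240.0 g; butter: 136.1 g; diced tomatoes: 378.0 g

Scaling factor: 9/15 = 3/5 = 0.6.
panko: 1 cup × 3/5 × 60 g/cup ÷ 28.35 g/oz ≈ 1.3 oz
arborio rice: 2 cup × 3/5 × 200 g/cup = 240.0 g
butter: 8 oz × 3/5 × 28.35 g/oz ≈ 136.1 g
diced tomatoes: 3.5 cup × 3/5 × 180 g/cup = 378.0 g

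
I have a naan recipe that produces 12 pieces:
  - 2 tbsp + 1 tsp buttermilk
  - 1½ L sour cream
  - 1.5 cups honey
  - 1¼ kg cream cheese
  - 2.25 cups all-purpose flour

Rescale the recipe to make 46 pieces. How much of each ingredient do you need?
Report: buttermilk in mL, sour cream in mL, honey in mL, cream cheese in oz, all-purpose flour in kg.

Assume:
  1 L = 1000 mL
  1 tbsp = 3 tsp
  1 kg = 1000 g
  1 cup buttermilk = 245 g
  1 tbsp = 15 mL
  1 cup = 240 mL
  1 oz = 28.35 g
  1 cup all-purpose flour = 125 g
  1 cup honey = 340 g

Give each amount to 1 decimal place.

buttermilk: 134.2 mL; sour cream: 5750.0 mL; honey: 1380.0 mL; cream cheese: 169.0 oz; all-purpose flour: 1.1 kg

Scaling factor: 46/12 = 23/6.
buttermilk: (2 tbsp + 1 tsp = 7/3 tbsp) × 23/6 × 15 mL/tbsp ≈ 134.2 mL
sour cream: 1.5 L × 23/6 × 1000 mL/L = 5750.0 mL
honey: 1.5 cup × 23/6 × 240 mL/cup = 1380.0 mL
cream cheese: 1.25 kg × 23/6 × 1000 g/kg ÷ 28.35 g/oz ≈ 169.0 oz
all-purpose flour: 2.25 cup × 23/6 × 125 g/cup ÷ 1000 g/kg ≈ 1.1 kg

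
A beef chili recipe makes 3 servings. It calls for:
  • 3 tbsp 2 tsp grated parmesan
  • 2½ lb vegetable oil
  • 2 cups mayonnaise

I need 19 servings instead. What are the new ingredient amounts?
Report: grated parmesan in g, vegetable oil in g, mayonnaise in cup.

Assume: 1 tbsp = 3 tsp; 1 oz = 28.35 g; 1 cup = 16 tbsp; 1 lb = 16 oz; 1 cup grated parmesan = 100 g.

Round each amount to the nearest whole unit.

grated parmesan: 145 g; vegetable oil: 7182 g; mayonnaise: 13 cup

Scaling factor: 19/3.
grated parmesan: (3 tbsp + 2 tsp = 11/3 tbsp) × 19/3 ÷ 16 tbsp/cup × 100 g/cup ≈ 145 g
vegetable oil: 2.5 lb × 19/3 × 16 oz/lb × 28.35 g/oz = 7182 g
mayonnaise: 2 cup × 19/3 ≈ 13 cup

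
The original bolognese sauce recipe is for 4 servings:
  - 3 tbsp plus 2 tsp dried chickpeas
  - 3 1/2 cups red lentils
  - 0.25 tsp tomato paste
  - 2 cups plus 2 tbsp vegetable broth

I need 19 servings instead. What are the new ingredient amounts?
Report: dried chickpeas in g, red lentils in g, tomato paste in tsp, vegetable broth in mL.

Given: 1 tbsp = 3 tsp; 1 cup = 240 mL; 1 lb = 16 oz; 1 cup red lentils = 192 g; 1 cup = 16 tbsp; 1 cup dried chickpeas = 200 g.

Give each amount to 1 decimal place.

Scaling factor: 19/4 = 4.75.
dried chickpeas: (3 tbsp + 2 tsp = 11/3 tbsp) × 19/4 ÷ 16 tbsp/cup × 200 g/cup ≈ 217.7 g
red lentils: 3.5 cup × 19/4 × 192 g/cup = 3192.0 g
tomato paste: 0.25 tsp × 19/4 ≈ 1.2 tsp
vegetable broth: (2 cup + 2 tbsp = 2.125 cup) × 19/4 × 240 mL/cup = 2422.5 mL

dried chickpeas: 217.7 g; red lentils: 3192.0 g; tomato paste: 1.2 tsp; vegetable broth: 2422.5 mL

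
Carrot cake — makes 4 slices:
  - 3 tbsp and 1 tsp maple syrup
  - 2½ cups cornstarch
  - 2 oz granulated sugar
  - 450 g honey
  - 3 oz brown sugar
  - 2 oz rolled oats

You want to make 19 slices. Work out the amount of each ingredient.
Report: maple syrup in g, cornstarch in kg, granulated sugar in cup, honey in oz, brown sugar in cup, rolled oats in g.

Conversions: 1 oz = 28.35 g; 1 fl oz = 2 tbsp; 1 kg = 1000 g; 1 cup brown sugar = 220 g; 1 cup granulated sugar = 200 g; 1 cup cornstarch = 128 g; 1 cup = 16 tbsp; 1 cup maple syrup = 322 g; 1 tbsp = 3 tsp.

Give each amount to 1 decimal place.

maple syrup: 318.6 g; cornstarch: 1.5 kg; granulated sugar: 1.3 cup; honey: 75.4 oz; brown sugar: 1.8 cup; rolled oats: 269.3 g

Scaling factor: 19/4 = 4.75.
maple syrup: (3 tbsp + 1 tsp = 10/3 tbsp) × 19/4 ÷ 16 tbsp/cup × 322 g/cup ≈ 318.6 g
cornstarch: 2.5 cup × 19/4 × 128 g/cup ÷ 1000 g/kg ≈ 1.5 kg
granulated sugar: 2 oz × 19/4 × 28.35 g/oz ÷ 200 g/cup ≈ 1.3 cup
honey: 450 g × 19/4 ÷ 28.35 g/oz ≈ 75.4 oz
brown sugar: 3 oz × 19/4 × 28.35 g/oz ÷ 220 g/cup ≈ 1.8 cup
rolled oats: 2 oz × 19/4 × 28.35 g/oz ≈ 269.3 g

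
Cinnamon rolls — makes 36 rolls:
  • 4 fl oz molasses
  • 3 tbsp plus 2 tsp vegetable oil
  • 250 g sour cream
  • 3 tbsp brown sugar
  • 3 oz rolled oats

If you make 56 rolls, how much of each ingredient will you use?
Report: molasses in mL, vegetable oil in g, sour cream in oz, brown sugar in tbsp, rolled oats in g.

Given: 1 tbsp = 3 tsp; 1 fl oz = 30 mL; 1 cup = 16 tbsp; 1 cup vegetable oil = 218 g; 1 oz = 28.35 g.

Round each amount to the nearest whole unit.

molasses: 187 mL; vegetable oil: 78 g; sour cream: 14 oz; brown sugar: 5 tbsp; rolled oats: 132 g

Scaling factor: 56/36 = 14/9.
molasses: 4 fl oz × 14/9 × 30 mL/fl oz ≈ 187 mL
vegetable oil: (3 tbsp + 2 tsp = 11/3 tbsp) × 14/9 ÷ 16 tbsp/cup × 218 g/cup ≈ 78 g
sour cream: 250 g × 14/9 ÷ 28.35 g/oz ≈ 14 oz
brown sugar: 3 tbsp × 14/9 ≈ 5 tbsp
rolled oats: 3 oz × 14/9 × 28.35 g/oz ≈ 132 g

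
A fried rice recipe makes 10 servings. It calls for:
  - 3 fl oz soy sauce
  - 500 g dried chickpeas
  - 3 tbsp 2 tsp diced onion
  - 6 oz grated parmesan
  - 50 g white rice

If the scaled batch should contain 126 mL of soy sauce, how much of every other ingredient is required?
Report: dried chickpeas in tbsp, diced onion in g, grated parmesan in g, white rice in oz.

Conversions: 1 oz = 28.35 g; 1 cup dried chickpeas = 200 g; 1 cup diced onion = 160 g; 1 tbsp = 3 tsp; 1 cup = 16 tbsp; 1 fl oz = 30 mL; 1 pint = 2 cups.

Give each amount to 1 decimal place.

The original recipe has 90 mL of soy sauce, so the scaling factor is 126 ÷ 90 = 7/5 = 1.4.
dried chickpeas: 500 g × 7/5 ÷ 200 g/cup × 16 tbsp/cup = 56.0 tbsp
diced onion: (3 tbsp + 2 tsp = 11/3 tbsp) × 7/5 ÷ 16 tbsp/cup × 160 g/cup ≈ 51.3 g
grated parmesan: 6 oz × 7/5 × 28.35 g/oz ≈ 238.1 g
white rice: 50 g × 7/5 ÷ 28.35 g/oz ≈ 2.5 oz

dried chickpeas: 56.0 tbsp; diced onion: 51.3 g; grated parmesan: 238.1 g; white rice: 2.5 oz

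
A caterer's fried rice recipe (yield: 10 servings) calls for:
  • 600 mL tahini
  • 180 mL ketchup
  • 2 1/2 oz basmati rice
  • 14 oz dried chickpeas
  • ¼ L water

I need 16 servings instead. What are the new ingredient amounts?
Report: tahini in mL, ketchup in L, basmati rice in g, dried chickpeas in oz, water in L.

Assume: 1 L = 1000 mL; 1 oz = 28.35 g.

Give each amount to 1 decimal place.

tahini: 960.0 mL; ketchup: 0.3 L; basmati rice: 113.4 g; dried chickpeas: 22.4 oz; water: 0.4 L

Scaling factor: 16/10 = 8/5 = 1.6.
tahini: 600 mL × 8/5 = 960.0 mL
ketchup: 180 mL × 8/5 ÷ 1000 mL/L ≈ 0.3 L
basmati rice: 2.5 oz × 8/5 × 28.35 g/oz = 113.4 g
dried chickpeas: 14 oz × 8/5 = 22.4 oz
water: 0.25 L × 8/5 = 0.4 L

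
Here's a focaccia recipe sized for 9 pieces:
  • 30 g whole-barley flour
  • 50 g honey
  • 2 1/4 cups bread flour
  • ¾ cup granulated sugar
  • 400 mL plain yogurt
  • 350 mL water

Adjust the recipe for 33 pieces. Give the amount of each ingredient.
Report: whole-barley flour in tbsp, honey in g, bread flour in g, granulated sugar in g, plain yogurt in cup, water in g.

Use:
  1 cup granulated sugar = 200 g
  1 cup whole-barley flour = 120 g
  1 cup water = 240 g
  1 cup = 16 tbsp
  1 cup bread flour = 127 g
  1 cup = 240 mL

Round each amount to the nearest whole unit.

whole-barley flour: 15 tbsp; honey: 183 g; bread flour: 1048 g; granulated sugar: 550 g; plain yogurt: 6 cup; water: 1283 g

Scaling factor: 33/9 = 11/3.
whole-barley flour: 30 g × 11/3 ÷ 120 g/cup × 16 tbsp/cup ≈ 15 tbsp
honey: 50 g × 11/3 ≈ 183 g
bread flour: 2.25 cup × 11/3 × 127 g/cup ≈ 1048 g
granulated sugar: 0.75 cup × 11/3 × 200 g/cup = 550 g
plain yogurt: 400 mL × 11/3 ÷ 240 mL/cup ≈ 6 cup
water: 350 mL × 11/3 ÷ 240 mL/cup × 240 g/cup ≈ 1283 g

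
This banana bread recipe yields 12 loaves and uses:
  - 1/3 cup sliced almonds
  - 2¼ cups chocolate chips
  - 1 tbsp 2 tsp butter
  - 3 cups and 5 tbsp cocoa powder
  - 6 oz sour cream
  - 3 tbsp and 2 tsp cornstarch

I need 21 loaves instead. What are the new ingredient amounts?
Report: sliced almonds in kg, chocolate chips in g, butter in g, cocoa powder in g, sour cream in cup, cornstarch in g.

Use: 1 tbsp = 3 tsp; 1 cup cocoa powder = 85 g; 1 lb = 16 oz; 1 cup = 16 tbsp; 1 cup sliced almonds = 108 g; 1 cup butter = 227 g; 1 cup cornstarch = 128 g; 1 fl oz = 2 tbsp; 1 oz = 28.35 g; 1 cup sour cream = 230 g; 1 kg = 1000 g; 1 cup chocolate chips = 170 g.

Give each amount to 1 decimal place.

sliced almonds: 0.1 kg; chocolate chips: 669.4 g; butter: 41.4 g; cocoa powder: 492.7 g; sour cream: 1.3 cup; cornstarch: 51.3 g

Scaling factor: 21/12 = 7/4 = 1.75.
sliced almonds: 1/3 cup × 7/4 × 108 g/cup ÷ 1000 g/kg ≈ 0.1 kg
chocolate chips: 2.25 cup × 7/4 × 170 g/cup ≈ 669.4 g
butter: (1 tbsp + 2 tsp = 5/3 tbsp) × 7/4 ÷ 16 tbsp/cup × 227 g/cup ≈ 41.4 g
cocoa powder: (3 cup + 5 tbsp = 3.3125 cup) × 7/4 × 85 g/cup ≈ 492.7 g
sour cream: 6 oz × 7/4 × 28.35 g/oz ÷ 230 g/cup ≈ 1.3 cup
cornstarch: (3 tbsp + 2 tsp = 11/3 tbsp) × 7/4 ÷ 16 tbsp/cup × 128 g/cup ≈ 51.3 g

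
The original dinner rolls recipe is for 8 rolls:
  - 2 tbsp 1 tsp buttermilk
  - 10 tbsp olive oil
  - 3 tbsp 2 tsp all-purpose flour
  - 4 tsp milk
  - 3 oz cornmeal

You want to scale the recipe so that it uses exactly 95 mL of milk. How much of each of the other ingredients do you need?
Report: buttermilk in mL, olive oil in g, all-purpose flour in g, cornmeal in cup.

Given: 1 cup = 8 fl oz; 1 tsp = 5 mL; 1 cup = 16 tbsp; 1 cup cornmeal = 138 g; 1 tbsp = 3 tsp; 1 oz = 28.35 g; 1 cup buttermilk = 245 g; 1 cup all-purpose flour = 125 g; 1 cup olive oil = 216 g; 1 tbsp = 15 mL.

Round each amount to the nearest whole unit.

The original recipe has 20 mL of milk, so the scaling factor is 95 ÷ 20 = 19/4 = 4.75.
buttermilk: (2 tbsp + 1 tsp = 7/3 tbsp) × 19/4 × 15 mL/tbsp ≈ 166 mL
olive oil: 10 tbsp × 19/4 ÷ 16 tbsp/cup × 216 g/cup ≈ 641 g
all-purpose flour: (3 tbsp + 2 tsp = 11/3 tbsp) × 19/4 ÷ 16 tbsp/cup × 125 g/cup ≈ 136 g
cornmeal: 3 oz × 19/4 × 28.35 g/oz ÷ 138 g/cup ≈ 3 cup

buttermilk: 166 mL; olive oil: 641 g; all-purpose flour: 136 g; cornmeal: 3 cup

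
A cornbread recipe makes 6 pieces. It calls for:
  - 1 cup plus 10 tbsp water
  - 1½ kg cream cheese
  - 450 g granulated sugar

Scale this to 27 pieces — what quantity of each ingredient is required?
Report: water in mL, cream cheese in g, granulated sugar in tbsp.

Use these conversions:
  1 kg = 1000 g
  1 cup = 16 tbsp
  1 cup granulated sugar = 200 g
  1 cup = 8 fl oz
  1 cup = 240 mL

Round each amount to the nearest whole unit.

water: 1755 mL; cream cheese: 6750 g; granulated sugar: 162 tbsp

Scaling factor: 27/6 = 9/2 = 4.5.
water: (1 cup + 10 tbsp = 1.625 cup) × 9/2 × 240 mL/cup = 1755 mL
cream cheese: 1.5 kg × 9/2 × 1000 g/kg = 6750 g
granulated sugar: 450 g × 9/2 ÷ 200 g/cup × 16 tbsp/cup = 162 tbsp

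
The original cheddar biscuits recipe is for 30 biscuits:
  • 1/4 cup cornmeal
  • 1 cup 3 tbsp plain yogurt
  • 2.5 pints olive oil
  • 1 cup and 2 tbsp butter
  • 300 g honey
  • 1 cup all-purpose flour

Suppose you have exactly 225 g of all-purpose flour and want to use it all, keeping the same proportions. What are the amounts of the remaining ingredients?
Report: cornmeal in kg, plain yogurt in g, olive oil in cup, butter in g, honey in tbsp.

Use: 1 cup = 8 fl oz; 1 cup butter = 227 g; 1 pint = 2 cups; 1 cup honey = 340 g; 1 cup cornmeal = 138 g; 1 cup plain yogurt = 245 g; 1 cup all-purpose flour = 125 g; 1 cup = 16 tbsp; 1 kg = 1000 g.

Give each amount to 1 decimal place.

The original recipe has 125 g of all-purpose flour, so the scaling factor is 225 ÷ 125 = 9/5 = 1.8.
cornmeal: 0.25 cup × 9/5 × 138 g/cup ÷ 1000 g/kg ≈ 0.1 kg
plain yogurt: (1 cup + 3 tbsp = 1.1875 cup) × 9/5 × 245 g/cup ≈ 523.7 g
olive oil: 2.5 pint × 9/5 × 2 cup/pint = 9.0 cup
butter: (1 cup + 2 tbsp = 1.125 cup) × 9/5 × 227 g/cup ≈ 459.7 g
honey: 300 g × 9/5 ÷ 340 g/cup × 16 tbsp/cup ≈ 25.4 tbsp

cornmeal: 0.1 kg; plain yogurt: 523.7 g; olive oil: 9.0 cup; butter: 459.7 g; honey: 25.4 tbsp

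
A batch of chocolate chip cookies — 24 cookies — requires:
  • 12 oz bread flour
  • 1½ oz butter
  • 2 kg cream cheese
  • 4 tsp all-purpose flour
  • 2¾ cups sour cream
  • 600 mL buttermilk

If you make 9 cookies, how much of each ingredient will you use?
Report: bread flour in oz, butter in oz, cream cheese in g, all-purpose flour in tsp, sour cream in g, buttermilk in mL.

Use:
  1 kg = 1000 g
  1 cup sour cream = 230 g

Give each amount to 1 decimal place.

bread flour: 4.5 oz; butter: 0.6 oz; cream cheese: 750.0 g; all-purpose flour: 1.5 tsp; sour cream: 237.2 g; buttermilk: 225.0 mL

Scaling factor: 9/24 = 3/8 = 0.375.
bread flour: 12 oz × 3/8 = 4.5 oz
butter: 1.5 oz × 3/8 ≈ 0.6 oz
cream cheese: 2 kg × 3/8 × 1000 g/kg = 750.0 g
all-purpose flour: 4 tsp × 3/8 = 1.5 tsp
sour cream: 2.75 cup × 3/8 × 230 g/cup ≈ 237.2 g
buttermilk: 600 mL × 3/8 = 225.0 mL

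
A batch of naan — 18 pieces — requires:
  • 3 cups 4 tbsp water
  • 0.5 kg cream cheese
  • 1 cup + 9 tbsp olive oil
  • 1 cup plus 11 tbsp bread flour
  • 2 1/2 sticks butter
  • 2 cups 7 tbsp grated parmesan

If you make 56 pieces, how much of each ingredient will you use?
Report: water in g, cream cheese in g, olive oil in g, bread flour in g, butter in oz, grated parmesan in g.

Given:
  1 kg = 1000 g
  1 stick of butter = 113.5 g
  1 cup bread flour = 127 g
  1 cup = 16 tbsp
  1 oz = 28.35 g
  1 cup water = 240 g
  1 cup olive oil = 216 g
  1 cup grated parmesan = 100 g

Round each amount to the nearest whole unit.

Scaling factor: 56/18 = 28/9.
water: (3 cup + 4 tbsp = 3.25 cup) × 28/9 × 240 g/cup ≈ 2427 g
cream cheese: 0.5 kg × 28/9 × 1000 g/kg ≈ 1556 g
olive oil: (1 cup + 9 tbsp = 1.5625 cup) × 28/9 × 216 g/cup = 1050 g
bread flour: (1 cup + 11 tbsp = 1.6875 cup) × 28/9 × 127 g/cup ≈ 667 g
butter: 2.5 stick × 28/9 × 113.5 g/stick ÷ 28.35 g/oz ≈ 31 oz
grated parmesan: (2 cup + 7 tbsp = 2.4375 cup) × 28/9 × 100 g/cup ≈ 758 g

water: 2427 g; cream cheese: 1556 g; olive oil: 1050 g; bread flour: 667 g; butter: 31 oz; grated parmesan: 758 g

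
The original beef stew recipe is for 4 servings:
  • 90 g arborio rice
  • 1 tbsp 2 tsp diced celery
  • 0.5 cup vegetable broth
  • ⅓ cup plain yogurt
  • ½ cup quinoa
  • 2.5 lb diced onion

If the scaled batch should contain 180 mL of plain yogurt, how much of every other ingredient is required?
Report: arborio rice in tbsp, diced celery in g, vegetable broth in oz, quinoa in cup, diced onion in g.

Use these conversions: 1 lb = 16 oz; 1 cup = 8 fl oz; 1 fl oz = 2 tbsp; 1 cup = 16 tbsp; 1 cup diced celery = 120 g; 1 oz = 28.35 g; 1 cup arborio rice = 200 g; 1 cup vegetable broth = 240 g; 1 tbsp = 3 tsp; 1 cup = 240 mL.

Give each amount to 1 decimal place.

arborio rice: 16.2 tbsp; diced celery: 28.1 g; vegetable broth: 9.5 oz; quinoa: 1.1 cup; diced onion: 2551.5 g

The original recipe has 80 mL of plain yogurt, so the scaling factor is 180 ÷ 80 = 9/4 = 2.25.
arborio rice: 90 g × 9/4 ÷ 200 g/cup × 16 tbsp/cup = 16.2 tbsp
diced celery: (1 tbsp + 2 tsp = 5/3 tbsp) × 9/4 ÷ 16 tbsp/cup × 120 g/cup ≈ 28.1 g
vegetable broth: 0.5 cup × 9/4 × 240 g/cup ÷ 28.35 g/oz ≈ 9.5 oz
quinoa: 0.5 cup × 9/4 ≈ 1.1 cup
diced onion: 2.5 lb × 9/4 × 16 oz/lb × 28.35 g/oz = 2551.5 g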